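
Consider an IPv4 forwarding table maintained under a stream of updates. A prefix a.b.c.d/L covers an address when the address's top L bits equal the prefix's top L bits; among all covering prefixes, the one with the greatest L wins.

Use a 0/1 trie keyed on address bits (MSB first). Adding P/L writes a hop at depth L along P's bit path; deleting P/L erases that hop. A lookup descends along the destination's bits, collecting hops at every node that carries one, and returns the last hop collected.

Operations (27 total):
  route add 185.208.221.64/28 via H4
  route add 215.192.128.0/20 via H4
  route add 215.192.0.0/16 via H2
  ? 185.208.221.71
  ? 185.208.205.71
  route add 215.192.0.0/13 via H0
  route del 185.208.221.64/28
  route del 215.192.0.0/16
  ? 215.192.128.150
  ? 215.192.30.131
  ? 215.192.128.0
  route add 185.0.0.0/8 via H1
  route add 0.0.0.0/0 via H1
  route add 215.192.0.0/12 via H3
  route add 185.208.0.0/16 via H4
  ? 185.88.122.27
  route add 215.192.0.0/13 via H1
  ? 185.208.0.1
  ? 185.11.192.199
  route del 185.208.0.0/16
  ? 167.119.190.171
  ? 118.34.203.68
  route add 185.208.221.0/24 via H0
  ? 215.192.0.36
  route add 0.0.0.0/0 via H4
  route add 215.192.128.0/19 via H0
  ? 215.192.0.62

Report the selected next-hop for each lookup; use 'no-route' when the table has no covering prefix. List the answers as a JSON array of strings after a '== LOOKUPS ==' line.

Apply in order:
  + 185.208.221.64/28 (H4) depth=28
  + 215.192.128.0/20 (H4) depth=20
  + 215.192.0.0/16 (H2) depth=16
  lookup 185.208.221.71: bits 1011100111010000110111010100 walk d0:-→d1:-→d2:-→d3:-→d4:-→d5:-→d6:-→d7:-→d8:-→d9:-→d10:-→d11:-→d12:-→d13:-→d14:-→d15:-→d16:-→d17:-→d18:-→d19:-→d20:-→d21:-→d22:-→d23:-→d24:-→d25:-→d26:-→d27:-→d28:H4 -> H4
  lookup 185.208.205.71: bits 1011100111010000110 walk d0:-→d1:-→d2:-→d3:-→d4:-→d5:-→d6:-→d7:-→d8:-→d9:-→d10:-→d11:-→d12:-→d13:-→d14:-→d15:-→d16:-→d17:-→d18:-→d19:- -> no-route
  + 215.192.0.0/13 (H0) depth=13
  del 185.208.221.64/28 (clear depth 28)
  del 215.192.0.0/16 (clear depth 16)
  lookup 215.192.128.150: bits 11010111110000001000 walk d0:-→d1:-→d2:-→d3:-→d4:-→d5:-→d6:-→d7:-→d8:-→d9:-→d10:-→d11:-→d12:-→d13:H0→d14:-→d15:-→d16:-→d17:-→d18:-→d19:-→d20:H4 -> H4
  lookup 215.192.30.131: bits 1101011111000000 walk d0:-→d1:-→d2:-→d3:-→d4:-→d5:-→d6:-→d7:-→d8:-→d9:-→d10:-→d11:-→d12:-→d13:H0→d14:-→d15:-→d16:- -> H0
  lookup 215.192.128.0: bits 11010111110000001000 walk d0:-→d1:-→d2:-→d3:-→d4:-→d5:-→d6:-→d7:-→d8:-→d9:-→d10:-→d11:-→d12:-→d13:H0→d14:-→d15:-→d16:-→d17:-→d18:-→d19:-→d20:H4 -> H4
  + 185.0.0.0/8 (H1) depth=8
  + 0.0.0.0/0 (H1) depth=0
  + 215.192.0.0/12 (H3) depth=12
  + 185.208.0.0/16 (H4) depth=16
  lookup 185.88.122.27: bits 10111001 walk d0:H1→d1:-→d2:-→d3:-→d4:-→d5:-→d6:-→d7:-→d8:H1 -> H1
  + 215.192.0.0/13 (H1) depth=13
  lookup 185.208.0.1: bits 1011100111010000 walk d0:H1→d1:-→d2:-→d3:-→d4:-→d5:-→d6:-→d7:-→d8:H1→d9:-→d10:-→d11:-→d12:-→d13:-→d14:-→d15:-→d16:H4 -> H4
  lookup 185.11.192.199: bits 10111001 walk d0:H1→d1:-→d2:-→d3:-→d4:-→d5:-→d6:-→d7:-→d8:H1 -> H1
  del 185.208.0.0/16 (clear depth 16)
  lookup 167.119.190.171: bits 101 walk d0:H1→d1:-→d2:-→d3:- -> H1
  lookup 118.34.203.68: bits ε walk d0:H1 -> H1
  + 185.208.221.0/24 (H0) depth=24
  lookup 215.192.0.36: bits 1101011111000000 walk d0:H1→d1:-→d2:-→d3:-→d4:-→d5:-→d6:-→d7:-→d8:-→d9:-→d10:-→d11:-→d12:H3→d13:H1→d14:-→d15:-→d16:- -> H1
  + 0.0.0.0/0 (H4) depth=0
  + 215.192.128.0/19 (H0) depth=19
  lookup 215.192.0.62: bits 1101011111000000 walk d0:H4→d1:-→d2:-→d3:-→d4:-→d5:-→d6:-→d7:-→d8:-→d9:-→d10:-→d11:-→d12:H3→d13:H1→d14:-→d15:-→d16:- -> H1

== LOOKUPS ==
["H4","no-route","H4","H0","H4","H1","H4","H1","H1","H1","H1","H1"]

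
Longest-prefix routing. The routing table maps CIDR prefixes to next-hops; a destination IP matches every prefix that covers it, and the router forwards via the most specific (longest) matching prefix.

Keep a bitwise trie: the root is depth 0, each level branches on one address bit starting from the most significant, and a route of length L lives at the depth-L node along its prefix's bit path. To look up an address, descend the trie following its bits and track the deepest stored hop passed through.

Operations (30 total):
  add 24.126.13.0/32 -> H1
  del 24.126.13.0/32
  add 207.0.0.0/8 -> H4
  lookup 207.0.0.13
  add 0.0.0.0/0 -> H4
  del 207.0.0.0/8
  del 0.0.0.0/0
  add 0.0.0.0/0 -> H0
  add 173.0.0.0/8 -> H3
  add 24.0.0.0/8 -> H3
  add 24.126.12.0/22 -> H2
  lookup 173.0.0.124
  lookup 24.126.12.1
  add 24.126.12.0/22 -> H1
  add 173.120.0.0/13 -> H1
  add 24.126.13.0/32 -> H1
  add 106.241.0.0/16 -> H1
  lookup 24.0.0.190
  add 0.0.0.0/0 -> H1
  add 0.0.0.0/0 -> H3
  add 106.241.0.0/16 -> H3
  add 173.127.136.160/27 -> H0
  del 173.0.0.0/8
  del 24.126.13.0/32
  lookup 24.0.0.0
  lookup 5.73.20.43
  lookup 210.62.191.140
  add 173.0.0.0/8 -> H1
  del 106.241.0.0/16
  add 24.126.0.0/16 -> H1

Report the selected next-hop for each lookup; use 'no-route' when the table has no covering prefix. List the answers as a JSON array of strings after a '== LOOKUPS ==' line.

Trace:
  add 24.126.13.0/32 -> H1 at depth 32
  - 24.126.13.0/32 clear@32
  add 207.0.0.0/8 -> H4 at depth 8
  lookup 207.0.0.13: bits 11001111 walk d0:-→d1:-→d2:-→d3:-→d4:-→d5:-→d6:-→d7:-→d8:H4 -> H4
  add 0.0.0.0/0 -> H4 at depth 0
  - 207.0.0.0/8 clear@8
  - 0.0.0.0/0 clear@0
  add 0.0.0.0/0 -> H0 at depth 0
  add 173.0.0.0/8 -> H3 at depth 8
  add 24.0.0.0/8 -> H3 at depth 8
  add 24.126.12.0/22 -> H2 at depth 22
  lookup 173.0.0.124: bits 10101101 walk d0:H0→d1:-→d2:-→d3:-→d4:-→d5:-→d6:-→d7:-→d8:H3 -> H3
  lookup 24.126.12.1: bits 00011000011111100000110 walk d0:H0→d1:-→d2:-→d3:-→d4:-→d5:-→d6:-→d7:-→d8:H3→d9:-→d10:-→d11:-→d12:-→d13:-→d14:-→d15:-→d16:-→d17:-→d18:-→d19:-→d20:-→d21:-→d22:H2→d23:- -> H2
  add 24.126.12.0/22 -> H1 at depth 22
  add 173.120.0.0/13 -> H1 at depth 13
  add 24.126.13.0/32 -> H1 at depth 32
  add 106.241.0.0/16 -> H1 at depth 16
  lookup 24.0.0.190: bits 000110000 walk d0:H0→d1:-→d2:-→d3:-→d4:-→d5:-→d6:-→d7:-→d8:H3→d9:- -> H3
  add 0.0.0.0/0 -> H1 at depth 0
  add 0.0.0.0/0 -> H3 at depth 0
  add 106.241.0.0/16 -> H3 at depth 16
  add 173.127.136.160/27 -> H0 at depth 27
  - 173.0.0.0/8 clear@8
  - 24.126.13.0/32 clear@32
  lookup 24.0.0.0: bits 000110000 walk d0:H3→d1:-→d2:-→d3:-→d4:-→d5:-→d6:-→d7:-→d8:H3→d9:- -> H3
  lookup 5.73.20.43: bits 000 walk d0:H3→d1:-→d2:-→d3:- -> H3
  lookup 210.62.191.140: bits 110 walk d0:H3→d1:-→d2:-→d3:- -> H3
  add 173.0.0.0/8 -> H1 at depth 8
  - 106.241.0.0/16 clear@16
  add 24.126.0.0/16 -> H1 at depth 16

== LOOKUPS ==
["H4","H3","H2","H3","H3","H3","H3"]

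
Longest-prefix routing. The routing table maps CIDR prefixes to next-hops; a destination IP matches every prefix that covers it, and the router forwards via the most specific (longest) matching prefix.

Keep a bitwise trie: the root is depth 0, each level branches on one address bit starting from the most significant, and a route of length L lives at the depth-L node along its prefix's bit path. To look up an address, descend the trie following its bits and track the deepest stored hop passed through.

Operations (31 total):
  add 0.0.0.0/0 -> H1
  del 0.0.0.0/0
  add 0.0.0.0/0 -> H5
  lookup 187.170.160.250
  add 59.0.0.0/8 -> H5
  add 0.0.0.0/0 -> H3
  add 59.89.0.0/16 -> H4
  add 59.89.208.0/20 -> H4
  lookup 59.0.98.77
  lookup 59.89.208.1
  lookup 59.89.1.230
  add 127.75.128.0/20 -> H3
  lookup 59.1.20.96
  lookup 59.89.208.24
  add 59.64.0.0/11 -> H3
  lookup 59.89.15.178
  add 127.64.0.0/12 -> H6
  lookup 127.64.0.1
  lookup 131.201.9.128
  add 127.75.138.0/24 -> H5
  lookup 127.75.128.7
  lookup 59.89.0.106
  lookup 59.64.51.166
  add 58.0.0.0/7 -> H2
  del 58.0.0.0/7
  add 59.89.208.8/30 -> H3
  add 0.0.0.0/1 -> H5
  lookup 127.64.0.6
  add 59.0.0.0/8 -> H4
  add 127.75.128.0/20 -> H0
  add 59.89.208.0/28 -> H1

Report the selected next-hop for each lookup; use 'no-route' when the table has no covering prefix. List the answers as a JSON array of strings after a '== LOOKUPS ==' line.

Apply in order:
  add 0.0.0.0/0 -> H1 at depth 0
  del 0.0.0.0/0 (clear depth 0)
  add 0.0.0.0/0 -> H5 at depth 0
  lookup 187.170.160.250: bits ε walk d0:H5 -> H5
  add 59.0.0.0/8 -> H5 at depth 8
  add 0.0.0.0/0 -> H3 at depth 0
  add 59.89.0.0/16 -> H4 at depth 16
  add 59.89.208.0/20 -> H4 at depth 20
  lookup 59.0.98.77: bits 001110110 walk d0:H3→d1:-→d2:-→d3:-→d4:-→d5:-→d6:-→d7:-→d8:H5→d9:- -> H5
  lookup 59.89.208.1: bits 00111011010110011101 walk d0:H3→d1:-→d2:-→d3:-→d4:-→d5:-→d6:-→d7:-→d8:H5→d9:-→d10:-→d11:-→d12:-→d13:-→d14:-→d15:-→d16:H4→d17:-→d18:-→d19:-→d20:H4 -> H4
  lookup 59.89.1.230: bits 0011101101011001 walk d0:H3→d1:-→d2:-→d3:-→d4:-→d5:-→d6:-→d7:-→d8:H5→d9:-→d10:-→d11:-→d12:-→d13:-→d14:-→d15:-→d16:H4 -> H4
  add 127.75.128.0/20 -> H3 at depth 20
  lookup 59.1.20.96: bits 001110110 walk d0:H3→d1:-→d2:-→d3:-→d4:-→d5:-→d6:-→d7:-→d8:H5→d9:- -> H5
  lookup 59.89.208.24: bits 00111011010110011101 walk d0:H3→d1:-→d2:-→d3:-→d4:-→d5:-→d6:-→d7:-→d8:H5→d9:-→d10:-→d11:-→d12:-→d13:-→d14:-→d15:-→d16:H4→d17:-→d18:-→d19:-→d20:H4 -> H4
  add 59.64.0.0/11 -> H3 at depth 11
  lookup 59.89.15.178: bits 0011101101011001 walk d0:H3→d1:-→d2:-→d3:-→d4:-→d5:-→d6:-→d7:-→d8:H5→d9:-→d10:-→d11:H3→d12:-→d13:-→d14:-→d15:-→d16:H4 -> H4
  add 127.64.0.0/12 -> H6 at depth 12
  lookup 127.64.0.1: bits 011111110100 walk d0:H3→d1:-→d2:-→d3:-→d4:-→d5:-→d6:-→d7:-→d8:-→d9:-→d10:-→d11:-→d12:H6 -> H6
  lookup 131.201.9.128: bits ε walk d0:H3 -> H3
  add 127.75.138.0/24 -> H5 at depth 24
  lookup 127.75.128.7: bits 01111111010010111000 walk d0:H3→d1:-→d2:-→d3:-→d4:-→d5:-→d6:-→d7:-→d8:-→d9:-→d10:-→d11:-→d12:H6→d13:-→d14:-→d15:-→d16:-→d17:-→d18:-→d19:-→d20:H3 -> H3
  lookup 59.89.0.106: bits 0011101101011001 walk d0:H3→d1:-→d2:-→d3:-→d4:-→d5:-→d6:-→d7:-→d8:H5→d9:-→d10:-→d11:H3→d12:-→d13:-→d14:-→d15:-→d16:H4 -> H4
  lookup 59.64.51.166: bits 00111011010 walk d0:H3→d1:-→d2:-→d3:-→d4:-→d5:-→d6:-→d7:-→d8:H5→d9:-→d10:-→d11:H3 -> H3
  add 58.0.0.0/7 -> H2 at depth 7
  del 58.0.0.0/7 (clear depth 7)
  add 59.89.208.8/30 -> H3 at depth 30
  add 0.0.0.0/1 -> H5 at depth 1
  lookup 127.64.0.6: bits 011111110100 walk d0:H3→d1:H5→d2:-→d3:-→d4:-→d5:-→d6:-→d7:-→d8:-→d9:-→d10:-→d11:-→d12:H6 -> H6
  add 59.0.0.0/8 -> H4 at depth 8
  add 127.75.128.0/20 -> H0 at depth 20
  add 59.89.208.0/28 -> H1 at depth 28

== LOOKUPS ==
["H5","H5","H4","H4","H5","H4","H4","H6","H3","H3","H4","H3","H6"]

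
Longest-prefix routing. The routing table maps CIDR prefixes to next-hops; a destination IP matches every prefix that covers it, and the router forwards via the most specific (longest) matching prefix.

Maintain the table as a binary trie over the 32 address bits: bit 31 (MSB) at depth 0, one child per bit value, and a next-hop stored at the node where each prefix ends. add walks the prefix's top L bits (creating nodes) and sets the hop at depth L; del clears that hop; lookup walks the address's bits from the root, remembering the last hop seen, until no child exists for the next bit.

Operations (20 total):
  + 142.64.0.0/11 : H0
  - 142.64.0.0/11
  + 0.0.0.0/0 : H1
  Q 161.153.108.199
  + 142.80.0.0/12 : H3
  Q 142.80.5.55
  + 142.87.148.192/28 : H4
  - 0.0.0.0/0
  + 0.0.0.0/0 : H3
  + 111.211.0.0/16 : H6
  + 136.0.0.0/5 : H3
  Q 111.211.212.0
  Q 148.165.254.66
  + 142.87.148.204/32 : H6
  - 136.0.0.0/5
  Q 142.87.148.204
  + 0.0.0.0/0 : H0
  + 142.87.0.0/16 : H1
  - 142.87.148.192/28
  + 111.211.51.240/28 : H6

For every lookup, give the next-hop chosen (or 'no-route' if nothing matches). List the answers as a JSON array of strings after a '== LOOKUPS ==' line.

Process each operation:
  + 142.64.0.0/11 (H0) depth=11
  del 142.64.0.0/11 (clear depth 11)
  + 0.0.0.0/0 (H1) depth=0
  Q 161.153.108.199: descend 10 ; hops seen [H1] ; pick H1
  + 142.80.0.0/12 (H3) depth=12
  Q 142.80.5.55: descend 100011100101 ; hops seen [H1,H3] ; pick H3
  + 142.87.148.192/28 (H4) depth=28
  del 0.0.0.0/0 (clear depth 0)
  + 0.0.0.0/0 (H3) depth=0
  + 111.211.0.0/16 (H6) depth=16
  + 136.0.0.0/5 (H3) depth=5
  Q 111.211.212.0: descend 0110111111010011 ; hops seen [H3,H6] ; pick H6
  Q 148.165.254.66: descend 100 ; hops seen [H3] ; pick H3
  + 142.87.148.204/32 (H6) depth=32
  del 136.0.0.0/5 (clear depth 5)
  Q 142.87.148.204: descend 10001110010101111001010011001100 ; hops seen [H3,H3,H4,H6] ; pick H6
  + 0.0.0.0/0 (H0) depth=0
  + 142.87.0.0/16 (H1) depth=16
  del 142.87.148.192/28 (clear depth 28)
  + 111.211.51.240/28 (H6) depth=28

== LOOKUPS ==
["H1","H3","H6","H3","H6"]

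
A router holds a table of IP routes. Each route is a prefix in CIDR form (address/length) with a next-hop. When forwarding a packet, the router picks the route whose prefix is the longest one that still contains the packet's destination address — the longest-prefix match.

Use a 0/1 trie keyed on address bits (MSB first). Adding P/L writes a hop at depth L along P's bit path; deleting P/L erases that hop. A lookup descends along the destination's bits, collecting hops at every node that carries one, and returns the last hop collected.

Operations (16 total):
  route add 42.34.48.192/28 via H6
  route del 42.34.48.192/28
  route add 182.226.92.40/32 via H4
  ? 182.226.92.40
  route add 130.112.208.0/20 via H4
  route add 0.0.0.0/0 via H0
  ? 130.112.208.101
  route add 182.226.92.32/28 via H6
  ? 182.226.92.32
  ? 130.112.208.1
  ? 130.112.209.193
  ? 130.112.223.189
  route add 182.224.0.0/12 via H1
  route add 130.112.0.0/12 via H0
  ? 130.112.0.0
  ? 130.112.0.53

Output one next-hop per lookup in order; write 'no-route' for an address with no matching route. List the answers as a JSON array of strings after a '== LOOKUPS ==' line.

Apply in order:
  + 42.34.48.192/28 (H6) depth=28
  - 42.34.48.192/28 clear@28
  + 182.226.92.40/32 (H4) depth=32
  ? 182.226.92.40  path d0:-→d1:-→d2:-→d3:-→d4:-→d5:-→d6:-→d7:-→d8:-→d9:-→d10:-→d11:-→d12:-→d13:-→d14:-→d15:-→d16:-→d17:-→d18:-→d19:-→d20:-→d21:-→d22:-→d23:-→d24:-→d25:-→d26:-→d27:-→d28:-→d29:-→d30:-→d31:-→d32:H4  best=H4
  + 130.112.208.0/20 (H4) depth=20
  + 0.0.0.0/0 (H0) depth=0
  ? 130.112.208.101  path d0:H0→d1:-→d2:-→d3:-→d4:-→d5:-→d6:-→d7:-→d8:-→d9:-→d10:-→d11:-→d12:-→d13:-→d14:-→d15:-→d16:-→d17:-→d18:-→d19:-→d20:H4  best=H4
  + 182.226.92.32/28 (H6) depth=28
  ? 182.226.92.32  path d0:H0→d1:-→d2:-→d3:-→d4:-→d5:-→d6:-→d7:-→d8:-→d9:-→d10:-→d11:-→d12:-→d13:-→d14:-→d15:-→d16:-→d17:-→d18:-→d19:-→d20:-→d21:-→d22:-→d23:-→d24:-→d25:-→d26:-→d27:-→d28:H6  best=H6
  ? 130.112.208.1  path d0:H0→d1:-→d2:-→d3:-→d4:-→d5:-→d6:-→d7:-→d8:-→d9:-→d10:-→d11:-→d12:-→d13:-→d14:-→d15:-→d16:-→d17:-→d18:-→d19:-→d20:H4  best=H4
  ? 130.112.209.193  path d0:H0→d1:-→d2:-→d3:-→d4:-→d5:-→d6:-→d7:-→d8:-→d9:-→d10:-→d11:-→d12:-→d13:-→d14:-→d15:-→d16:-→d17:-→d18:-→d19:-→d20:H4  best=H4
  ? 130.112.223.189  path d0:H0→d1:-→d2:-→d3:-→d4:-→d5:-→d6:-→d7:-→d8:-→d9:-→d10:-→d11:-→d12:-→d13:-→d14:-→d15:-→d16:-→d17:-→d18:-→d19:-→d20:H4  best=H4
  + 182.224.0.0/12 (H1) depth=12
  + 130.112.0.0/12 (H0) depth=12
  ? 130.112.0.0  path d0:H0→d1:-→d2:-→d3:-→d4:-→d5:-→d6:-→d7:-→d8:-→d9:-→d10:-→d11:-→d12:H0→d13:-→d14:-→d15:-→d16:-  best=H0
  ? 130.112.0.53  path d0:H0→d1:-→d2:-→d3:-→d4:-→d5:-→d6:-→d7:-→d8:-→d9:-→d10:-→d11:-→d12:H0→d13:-→d14:-→d15:-→d16:-  best=H0

== LOOKUPS ==
["H4","H4","H6","H4","H4","H4","H0","H0"]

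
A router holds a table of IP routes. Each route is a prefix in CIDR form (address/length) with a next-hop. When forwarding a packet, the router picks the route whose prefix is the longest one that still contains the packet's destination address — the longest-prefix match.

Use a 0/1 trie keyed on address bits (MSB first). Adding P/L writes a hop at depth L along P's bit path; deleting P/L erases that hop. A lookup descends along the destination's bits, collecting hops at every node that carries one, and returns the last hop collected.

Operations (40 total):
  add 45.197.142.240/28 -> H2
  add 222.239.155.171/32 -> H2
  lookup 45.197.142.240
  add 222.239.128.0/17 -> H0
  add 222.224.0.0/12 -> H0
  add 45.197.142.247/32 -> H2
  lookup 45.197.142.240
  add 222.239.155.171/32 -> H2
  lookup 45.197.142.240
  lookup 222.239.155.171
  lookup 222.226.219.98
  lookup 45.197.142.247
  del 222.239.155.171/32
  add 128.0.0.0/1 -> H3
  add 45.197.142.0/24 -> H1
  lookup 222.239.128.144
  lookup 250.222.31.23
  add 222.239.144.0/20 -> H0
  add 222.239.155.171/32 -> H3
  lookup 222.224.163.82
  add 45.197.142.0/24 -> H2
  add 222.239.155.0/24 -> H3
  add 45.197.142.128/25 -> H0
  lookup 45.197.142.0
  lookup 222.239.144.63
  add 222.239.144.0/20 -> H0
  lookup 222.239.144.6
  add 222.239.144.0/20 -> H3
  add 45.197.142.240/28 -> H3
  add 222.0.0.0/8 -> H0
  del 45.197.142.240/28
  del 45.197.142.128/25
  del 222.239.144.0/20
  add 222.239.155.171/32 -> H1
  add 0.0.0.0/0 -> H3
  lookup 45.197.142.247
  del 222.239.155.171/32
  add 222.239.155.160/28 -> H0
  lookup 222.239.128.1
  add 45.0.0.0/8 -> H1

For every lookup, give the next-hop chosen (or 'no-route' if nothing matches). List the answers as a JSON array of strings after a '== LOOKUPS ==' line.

Trace:
  add 45.197.142.240/28 -> H2 at depth 28
  add 222.239.155.171/32 -> H2 at depth 32
  Q 45.197.142.240: descend 0010110111000101100011101111 ; hops seen [H2] ; pick H2
  add 222.239.128.0/17 -> H0 at depth 17
  add 222.224.0.0/12 -> H0 at depth 12
  add 45.197.142.247/32 -> H2 at depth 32
  Q 45.197.142.240: descend 00101101110001011000111011110 ; hops seen [H2] ; pick H2
  add 222.239.155.171/32 -> H2 at depth 32
  Q 45.197.142.240: descend 00101101110001011000111011110 ; hops seen [H2] ; pick H2
  Q 222.239.155.171: descend 11011110111011111001101110101011 ; hops seen [H0,H0,H2] ; pick H2
  Q 222.226.219.98: descend 110111101110 ; hops seen [H0] ; pick H0
  Q 45.197.142.247: descend 00101101110001011000111011110111 ; hops seen [H2,H2] ; pick H2
  - 222.239.155.171/32 clear@32
  add 128.0.0.0/1 -> H3 at depth 1
  add 45.197.142.0/24 -> H1 at depth 24
  Q 222.239.128.144: descend 1101111011101111100 ; hops seen [H3,H0,H0] ; pick H0
  Q 250.222.31.23: descend 11 ; hops seen [H3] ; pick H3
  add 222.239.144.0/20 -> H0 at depth 20
  add 222.239.155.171/32 -> H3 at depth 32
  Q 222.224.163.82: descend 110111101110 ; hops seen [H3,H0] ; pick H0
  add 45.197.142.0/24 -> H2 at depth 24
  add 222.239.155.0/24 -> H3 at depth 24
  add 45.197.142.128/25 -> H0 at depth 25
  Q 45.197.142.0: descend 001011011100010110001110 ; hops seen [H2] ; pick H2
  Q 222.239.144.63: descend 11011110111011111001 ; hops seen [H3,H0,H0,H0] ; pick H0
  add 222.239.144.0/20 -> H0 at depth 20
  Q 222.239.144.6: descend 11011110111011111001 ; hops seen [H3,H0,H0,H0] ; pick H0
  add 222.239.144.0/20 -> H3 at depth 20
  add 45.197.142.240/28 -> H3 at depth 28
  add 222.0.0.0/8 -> H0 at depth 8
  - 45.197.142.240/28 clear@28
  - 45.197.142.128/25 clear@25
  - 222.239.144.0/20 clear@20
  add 222.239.155.171/32 -> H1 at depth 32
  add 0.0.0.0/0 -> H3 at depth 0
  Q 45.197.142.247: descend 00101101110001011000111011110111 ; hops seen [H3,H2,H2] ; pick H2
  - 222.239.155.171/32 clear@32
  add 222.239.155.160/28 -> H0 at depth 28
  Q 222.239.128.1: descend 1101111011101111100 ; hops seen [H3,H3,H0,H0,H0] ; pick H0
  add 45.0.0.0/8 -> H1 at depth 8

== LOOKUPS ==
["H2","H2","H2","H2","H0","H2","H0","H3","H0","H2","H0","H0","H2","H0"]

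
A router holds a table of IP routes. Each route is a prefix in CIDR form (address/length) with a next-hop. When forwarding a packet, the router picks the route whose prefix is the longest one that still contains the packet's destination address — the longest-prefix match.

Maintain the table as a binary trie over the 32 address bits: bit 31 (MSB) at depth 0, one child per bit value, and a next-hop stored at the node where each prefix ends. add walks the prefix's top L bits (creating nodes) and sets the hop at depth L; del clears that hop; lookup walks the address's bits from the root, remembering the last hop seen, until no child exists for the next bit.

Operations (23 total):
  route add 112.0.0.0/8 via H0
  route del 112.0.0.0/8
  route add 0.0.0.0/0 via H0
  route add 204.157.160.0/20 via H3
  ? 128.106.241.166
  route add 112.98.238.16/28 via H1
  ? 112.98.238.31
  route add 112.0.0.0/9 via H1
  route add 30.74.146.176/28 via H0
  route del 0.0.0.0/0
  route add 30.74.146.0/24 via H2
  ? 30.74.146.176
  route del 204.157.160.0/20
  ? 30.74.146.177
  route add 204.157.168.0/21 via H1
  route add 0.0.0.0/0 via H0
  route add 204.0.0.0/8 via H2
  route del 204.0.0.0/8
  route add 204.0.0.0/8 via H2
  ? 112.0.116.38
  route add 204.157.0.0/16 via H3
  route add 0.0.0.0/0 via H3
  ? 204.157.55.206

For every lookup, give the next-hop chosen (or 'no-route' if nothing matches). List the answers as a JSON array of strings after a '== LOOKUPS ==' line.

Apply in order:
  add 112.0.0.0/8 -> H0 at depth 8
  - 112.0.0.0/8 clear@8
  add 0.0.0.0/0 -> H0 at depth 0
  add 204.157.160.0/20 -> H3 at depth 20
  Q 128.106.241.166: descend 1 ; hops seen [H0] ; pick H0
  add 112.98.238.16/28 -> H1 at depth 28
  Q 112.98.238.31: descend 0111000001100010111011100001 ; hops seen [H0,H1] ; pick H1
  add 112.0.0.0/9 -> H1 at depth 9
  add 30.74.146.176/28 -> H0 at depth 28
  - 0.0.0.0/0 clear@0
  add 30.74.146.0/24 -> H2 at depth 24
  Q 30.74.146.176: descend 0001111001001010100100101011 ; hops seen [H2,H0] ; pick H0
  - 204.157.160.0/20 clear@20
  Q 30.74.146.177: descend 0001111001001010100100101011 ; hops seen [H2,H0] ; pick H0
  add 204.157.168.0/21 -> H1 at depth 21
  add 0.0.0.0/0 -> H0 at depth 0
  add 204.0.0.0/8 -> H2 at depth 8
  - 204.0.0.0/8 clear@8
  add 204.0.0.0/8 -> H2 at depth 8
  Q 112.0.116.38: descend 011100000 ; hops seen [H0,H1] ; pick H1
  add 204.157.0.0/16 -> H3 at depth 16
  add 0.0.0.0/0 -> H3 at depth 0
  Q 204.157.55.206: descend 1100110010011101 ; hops seen [H3,H2,H3] ; pick H3

== LOOKUPS ==
["H0","H1","H0","H0","H1","H3"]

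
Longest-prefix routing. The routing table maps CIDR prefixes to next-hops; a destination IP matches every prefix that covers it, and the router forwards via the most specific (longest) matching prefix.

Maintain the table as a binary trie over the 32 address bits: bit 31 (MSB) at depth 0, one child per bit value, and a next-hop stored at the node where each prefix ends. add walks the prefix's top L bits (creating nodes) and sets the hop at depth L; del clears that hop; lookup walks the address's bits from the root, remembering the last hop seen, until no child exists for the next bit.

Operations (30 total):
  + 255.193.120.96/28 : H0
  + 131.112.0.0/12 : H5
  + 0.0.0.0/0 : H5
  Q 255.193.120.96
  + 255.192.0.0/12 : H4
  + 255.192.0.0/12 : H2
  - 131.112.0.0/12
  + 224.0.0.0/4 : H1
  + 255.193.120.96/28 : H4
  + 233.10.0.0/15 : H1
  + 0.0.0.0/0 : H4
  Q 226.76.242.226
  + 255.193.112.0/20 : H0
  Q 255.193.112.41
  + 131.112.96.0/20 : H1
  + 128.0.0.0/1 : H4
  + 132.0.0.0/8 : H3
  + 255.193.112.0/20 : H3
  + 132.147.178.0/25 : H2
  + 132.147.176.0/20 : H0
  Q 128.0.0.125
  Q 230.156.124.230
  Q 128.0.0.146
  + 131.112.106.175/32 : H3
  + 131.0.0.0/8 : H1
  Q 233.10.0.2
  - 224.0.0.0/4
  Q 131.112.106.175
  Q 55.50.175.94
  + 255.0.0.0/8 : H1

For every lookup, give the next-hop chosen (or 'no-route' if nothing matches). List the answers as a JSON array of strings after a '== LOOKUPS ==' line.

Process each operation:
  + 255.193.120.96/28 (H0) depth=28
  + 131.112.0.0/12 (H5) depth=12
  + 0.0.0.0/0 (H5) depth=0
  Q 255.193.120.96: descend 1111111111000001011110000110 ; hops seen [H5,H0] ; pick H0
  + 255.192.0.0/12 (H4) depth=12
  + 255.192.0.0/12 (H2) depth=12
  del 131.112.0.0/12 (clear depth 12)
  + 224.0.0.0/4 (H1) depth=4
  + 255.193.120.96/28 (H4) depth=28
  + 233.10.0.0/15 (H1) depth=15
  + 0.0.0.0/0 (H4) depth=0
  Q 226.76.242.226: descend 1110 ; hops seen [H4,H1] ; pick H1
  + 255.193.112.0/20 (H0) depth=20
  Q 255.193.112.41: descend 11111111110000010111 ; hops seen [H4,H2,H0] ; pick H0
  + 131.112.96.0/20 (H1) depth=20
  + 128.0.0.0/1 (H4) depth=1
  + 132.0.0.0/8 (H3) depth=8
  + 255.193.112.0/20 (H3) depth=20
  + 132.147.178.0/25 (H2) depth=25
  + 132.147.176.0/20 (H0) depth=20
  Q 128.0.0.125: descend 100000 ; hops seen [H4,H4] ; pick H4
  Q 230.156.124.230: descend 1110 ; hops seen [H4,H4,H1] ; pick H1
  Q 128.0.0.146: descend 100000 ; hops seen [H4,H4] ; pick H4
  + 131.112.106.175/32 (H3) depth=32
  + 131.0.0.0/8 (H1) depth=8
  Q 233.10.0.2: descend 111010010000101 ; hops seen [H4,H4,H1,H1] ; pick H1
  del 224.0.0.0/4 (clear depth 4)
  Q 131.112.106.175: descend 10000011011100000110101010101111 ; hops seen [H4,H4,H1,H1,H3] ; pick H3
  Q 55.50.175.94: descend ε ; hops seen [H4] ; pick H4
  + 255.0.0.0/8 (H1) depth=8

== LOOKUPS ==
["H0","H1","H0","H4","H1","H4","H1","H3","H4"]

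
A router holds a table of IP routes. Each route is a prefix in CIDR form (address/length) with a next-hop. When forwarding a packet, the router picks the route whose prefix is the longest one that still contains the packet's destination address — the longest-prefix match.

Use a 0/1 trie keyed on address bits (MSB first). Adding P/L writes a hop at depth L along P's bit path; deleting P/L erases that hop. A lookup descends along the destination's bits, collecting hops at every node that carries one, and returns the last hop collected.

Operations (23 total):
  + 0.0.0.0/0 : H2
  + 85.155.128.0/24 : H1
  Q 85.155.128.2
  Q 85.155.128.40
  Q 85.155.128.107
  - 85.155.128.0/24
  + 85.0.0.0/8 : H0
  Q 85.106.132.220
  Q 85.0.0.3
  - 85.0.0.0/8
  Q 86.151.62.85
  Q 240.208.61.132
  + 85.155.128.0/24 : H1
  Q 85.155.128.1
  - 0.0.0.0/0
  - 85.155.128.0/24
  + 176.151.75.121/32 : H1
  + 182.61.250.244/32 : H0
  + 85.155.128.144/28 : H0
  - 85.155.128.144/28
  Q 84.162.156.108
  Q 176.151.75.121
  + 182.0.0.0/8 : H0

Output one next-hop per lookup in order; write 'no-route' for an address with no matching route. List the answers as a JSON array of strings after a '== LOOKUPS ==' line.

Apply in order:
  add 0.0.0.0/0 -> H2 at depth 0
  add 85.155.128.0/24 -> H1 at depth 24
  ? 85.155.128.2  path d0:H2→d1:-→d2:-→d3:-→d4:-→d5:-→d6:-→d7:-→d8:-→d9:-→d10:-→d11:-→d12:-→d13:-→d14:-→d15:-→d16:-→d17:-→d18:-→d19:-→d20:-→d21:-→d22:-→d23:-→d24:H1  best=H1
  ? 85.155.128.40  path d0:H2→d1:-→d2:-→d3:-→d4:-→d5:-→d6:-→d7:-→d8:-→d9:-→d10:-→d11:-→d12:-→d13:-→d14:-→d15:-→d16:-→d17:-→d18:-→d19:-→d20:-→d21:-→d22:-→d23:-→d24:H1  best=H1
  ? 85.155.128.107  path d0:H2→d1:-→d2:-→d3:-→d4:-→d5:-→d6:-→d7:-→d8:-→d9:-→d10:-→d11:-→d12:-→d13:-→d14:-→d15:-→d16:-→d17:-→d18:-→d19:-→d20:-→d21:-→d22:-→d23:-→d24:H1  best=H1
  del 85.155.128.0/24 (clear depth 24)
  add 85.0.0.0/8 -> H0 at depth 8
  ? 85.106.132.220  path d0:H2→d1:-→d2:-→d3:-→d4:-→d5:-→d6:-→d7:-→d8:H0  best=H0
  ? 85.0.0.3  path d0:H2→d1:-→d2:-→d3:-→d4:-→d5:-→d6:-→d7:-→d8:H0  best=H0
  del 85.0.0.0/8 (clear depth 8)
  ? 86.151.62.85  path d0:H2→d1:-→d2:-→d3:-→d4:-→d5:-→d6:-  best=H2
  ? 240.208.61.132  path d0:H2  best=H2
  add 85.155.128.0/24 -> H1 at depth 24
  ? 85.155.128.1  path d0:H2→d1:-→d2:-→d3:-→d4:-→d5:-→d6:-→d7:-→d8:-→d9:-→d10:-→d11:-→d12:-→d13:-→d14:-→d15:-→d16:-→d17:-→d18:-→d19:-→d20:-→d21:-→d22:-→d23:-→d24:H1  best=H1
  del 0.0.0.0/0 (clear depth 0)
  del 85.155.128.0/24 (clear depth 24)
  add 176.151.75.121/32 -> H1 at depth 32
  add 182.61.250.244/32 -> H0 at depth 32
  add 85.155.128.144/28 -> H0 at depth 28
  del 85.155.128.144/28 (clear depth 28)
  ? 84.162.156.108  path d0:-→d1:-→d2:-→d3:-→d4:-→d5:-→d6:-→d7:-  best=no-route
  ? 176.151.75.121  path d0:-→d1:-→d2:-→d3:-→d4:-→d5:-→d6:-→d7:-→d8:-→d9:-→d10:-→d11:-→d12:-→d13:-→d14:-→d15:-→d16:-→d17:-→d18:-→d19:-→d20:-→d21:-→d22:-→d23:-→d24:-→d25:-→d26:-→d27:-→d28:-→d29:-→d30:-→d31:-→d32:H1  best=H1
  add 182.0.0.0/8 -> H0 at depth 8

== LOOKUPS ==
["H1","H1","H1","H0","H0","H2","H2","H1","no-route","H1"]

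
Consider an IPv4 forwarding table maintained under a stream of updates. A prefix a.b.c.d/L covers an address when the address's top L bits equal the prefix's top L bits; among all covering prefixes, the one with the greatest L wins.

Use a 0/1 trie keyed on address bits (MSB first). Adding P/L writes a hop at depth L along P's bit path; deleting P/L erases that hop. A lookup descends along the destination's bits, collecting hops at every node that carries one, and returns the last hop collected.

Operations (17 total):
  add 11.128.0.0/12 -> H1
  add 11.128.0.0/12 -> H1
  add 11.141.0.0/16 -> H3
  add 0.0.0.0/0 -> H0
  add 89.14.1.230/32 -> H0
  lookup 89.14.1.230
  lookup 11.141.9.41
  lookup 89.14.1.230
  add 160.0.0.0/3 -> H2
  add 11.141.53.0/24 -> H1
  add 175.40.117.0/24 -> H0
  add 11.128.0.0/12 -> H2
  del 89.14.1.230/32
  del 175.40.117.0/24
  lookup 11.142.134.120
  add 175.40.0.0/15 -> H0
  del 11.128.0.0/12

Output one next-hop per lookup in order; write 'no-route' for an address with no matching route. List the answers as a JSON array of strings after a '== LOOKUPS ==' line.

Trace:
  add 11.128.0.0/12 -> H1 at depth 12
  add 11.128.0.0/12 -> H1 at depth 12
  add 11.141.0.0/16 -> H3 at depth 16
  add 0.0.0.0/0 -> H0 at depth 0
  add 89.14.1.230/32 -> H0 at depth 32
  lookup 89.14.1.230: bits 01011001000011100000000111100110 walk d0:H0→d1:-→d2:-→d3:-→d4:-→d5:-→d6:-→d7:-→d8:-→d9:-→d10:-→d11:-→d12:-→d13:-→d14:-→d15:-→d16:-→d17:-→d18:-→d19:-→d20:-→d21:-→d22:-→d23:-→d24:-→d25:-→d26:-→d27:-→d28:-→d29:-→d30:-→d31:-→d32:H0 -> H0
  lookup 11.141.9.41: bits 0000101110001101 walk d0:H0→d1:-→d2:-→d3:-→d4:-→d5:-→d6:-→d7:-→d8:-→d9:-→d10:-→d11:-→d12:H1→d13:-→d14:-→d15:-→d16:H3 -> H3
  lookup 89.14.1.230: bits 01011001000011100000000111100110 walk d0:H0→d1:-→d2:-→d3:-→d4:-→d5:-→d6:-→d7:-→d8:-→d9:-→d10:-→d11:-→d12:-→d13:-→d14:-→d15:-→d16:-→d17:-→d18:-→d19:-→d20:-→d21:-→d22:-→d23:-→d24:-→d25:-→d26:-→d27:-→d28:-→d29:-→d30:-→d31:-→d32:H0 -> H0
  add 160.0.0.0/3 -> H2 at depth 3
  add 11.141.53.0/24 -> H1 at depth 24
  add 175.40.117.0/24 -> H0 at depth 24
  add 11.128.0.0/12 -> H2 at depth 12
  del 89.14.1.230/32 (clear depth 32)
  del 175.40.117.0/24 (clear depth 24)
  lookup 11.142.134.120: bits 00001011100011 walk d0:H0→d1:-→d2:-→d3:-→d4:-→d5:-→d6:-→d7:-→d8:-→d9:-→d10:-→d11:-→d12:H2→d13:-→d14:- -> H2
  add 175.40.0.0/15 -> H0 at depth 15
  del 11.128.0.0/12 (clear depth 12)

== LOOKUPS ==
["H0","H3","H0","H2"]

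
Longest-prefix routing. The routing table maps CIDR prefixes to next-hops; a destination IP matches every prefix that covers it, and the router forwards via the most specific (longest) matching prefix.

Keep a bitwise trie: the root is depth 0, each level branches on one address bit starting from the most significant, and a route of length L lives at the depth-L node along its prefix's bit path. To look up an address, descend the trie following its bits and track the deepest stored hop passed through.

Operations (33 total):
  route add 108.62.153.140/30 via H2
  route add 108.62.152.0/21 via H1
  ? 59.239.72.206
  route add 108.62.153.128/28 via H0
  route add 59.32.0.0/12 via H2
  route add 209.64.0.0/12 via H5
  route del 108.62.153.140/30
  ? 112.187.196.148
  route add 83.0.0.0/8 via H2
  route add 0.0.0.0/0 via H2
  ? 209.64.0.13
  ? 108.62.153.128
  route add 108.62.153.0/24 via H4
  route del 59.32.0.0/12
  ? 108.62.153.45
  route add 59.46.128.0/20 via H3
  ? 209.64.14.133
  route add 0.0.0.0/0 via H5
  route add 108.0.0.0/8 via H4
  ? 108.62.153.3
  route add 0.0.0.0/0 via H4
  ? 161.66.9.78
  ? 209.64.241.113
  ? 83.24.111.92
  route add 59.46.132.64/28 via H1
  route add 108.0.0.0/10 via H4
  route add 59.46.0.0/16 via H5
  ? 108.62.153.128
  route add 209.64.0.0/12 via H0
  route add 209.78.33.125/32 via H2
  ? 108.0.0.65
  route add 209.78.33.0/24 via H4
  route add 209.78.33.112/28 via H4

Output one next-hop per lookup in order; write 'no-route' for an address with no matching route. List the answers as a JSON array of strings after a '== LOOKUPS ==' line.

Apply in order:
  + 108.62.153.140/30 (H2) depth=30
  + 108.62.152.0/21 (H1) depth=21
  Q 59.239.72.206: descend 0 ; hops seen [∅] ; pick no-route
  + 108.62.153.128/28 (H0) depth=28
  + 59.32.0.0/12 (H2) depth=12
  + 209.64.0.0/12 (H5) depth=12
  - 108.62.153.140/30 clear@30
  Q 112.187.196.148: descend 011 ; hops seen [∅] ; pick no-route
  + 83.0.0.0/8 (H2) depth=8
  + 0.0.0.0/0 (H2) depth=0
  Q 209.64.0.13: descend 110100010100 ; hops seen [H2,H5] ; pick H5
  Q 108.62.153.128: descend 0110110000111110100110011000 ; hops seen [H2,H1,H0] ; pick H0
  + 108.62.153.0/24 (H4) depth=24
  - 59.32.0.0/12 clear@12
  Q 108.62.153.45: descend 011011000011111010011001 ; hops seen [H2,H1,H4] ; pick H4
  + 59.46.128.0/20 (H3) depth=20
  Q 209.64.14.133: descend 110100010100 ; hops seen [H2,H5] ; pick H5
  + 0.0.0.0/0 (H5) depth=0
  + 108.0.0.0/8 (H4) depth=8
  Q 108.62.153.3: descend 011011000011111010011001 ; hops seen [H5,H4,H1,H4] ; pick H4
  + 0.0.0.0/0 (H4) depth=0
  Q 161.66.9.78: descend 1 ; hops seen [H4] ; pick H4
  Q 209.64.241.113: descend 110100010100 ; hops seen [H4,H5] ; pick H5
  Q 83.24.111.92: descend 01010011 ; hops seen [H4,H2] ; pick H2
  + 59.46.132.64/28 (H1) depth=28
  + 108.0.0.0/10 (H4) depth=10
  + 59.46.0.0/16 (H5) depth=16
  Q 108.62.153.128: descend 0110110000111110100110011000 ; hops seen [H4,H4,H4,H1,H4,H0] ; pick H0
  + 209.64.0.0/12 (H0) depth=12
  + 209.78.33.125/32 (H2) depth=32
  Q 108.0.0.65: descend 0110110000 ; hops seen [H4,H4,H4] ; pick H4
  + 209.78.33.0/24 (H4) depth=24
  + 209.78.33.112/28 (H4) depth=28

== LOOKUPS ==
["no-route","no-route","H5","H0","H4","H5","H4","H4","H5","H2","H0","H4"]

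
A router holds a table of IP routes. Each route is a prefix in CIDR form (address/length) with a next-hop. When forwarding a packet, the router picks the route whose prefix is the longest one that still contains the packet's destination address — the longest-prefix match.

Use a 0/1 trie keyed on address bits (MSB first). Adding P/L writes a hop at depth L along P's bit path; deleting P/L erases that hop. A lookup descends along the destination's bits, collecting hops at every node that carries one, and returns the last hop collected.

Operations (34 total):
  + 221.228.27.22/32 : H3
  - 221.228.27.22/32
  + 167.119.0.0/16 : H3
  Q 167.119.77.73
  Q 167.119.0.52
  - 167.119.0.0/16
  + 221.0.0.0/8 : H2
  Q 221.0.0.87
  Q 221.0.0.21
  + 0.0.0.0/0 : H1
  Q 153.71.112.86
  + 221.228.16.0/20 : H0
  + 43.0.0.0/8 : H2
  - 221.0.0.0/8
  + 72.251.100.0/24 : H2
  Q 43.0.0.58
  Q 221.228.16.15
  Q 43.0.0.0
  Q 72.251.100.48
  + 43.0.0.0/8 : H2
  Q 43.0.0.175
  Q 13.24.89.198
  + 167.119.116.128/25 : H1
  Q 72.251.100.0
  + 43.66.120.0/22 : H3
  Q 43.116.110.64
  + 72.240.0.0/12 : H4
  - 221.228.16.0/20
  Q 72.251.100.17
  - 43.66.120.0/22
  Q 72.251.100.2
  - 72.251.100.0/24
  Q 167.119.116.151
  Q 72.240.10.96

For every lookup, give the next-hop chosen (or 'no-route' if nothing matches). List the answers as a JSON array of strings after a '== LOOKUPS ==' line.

Process each operation:
  + 221.228.27.22/32 (H3) depth=32
  del 221.228.27.22/32 (clear depth 32)
  + 167.119.0.0/16 (H3) depth=16
  lookup 167.119.77.73: bits 1010011101110111 walk d0:-→d1:-→d2:-→d3:-→d4:-→d5:-→d6:-→d7:-→d8:-→d9:-→d10:-→d11:-→d12:-→d13:-→d14:-→d15:-→d16:H3 -> H3
  lookup 167.119.0.52: bits 1010011101110111 walk d0:-→d1:-→d2:-→d3:-→d4:-→d5:-→d6:-→d7:-→d8:-→d9:-→d10:-→d11:-→d12:-→d13:-→d14:-→d15:-→d16:H3 -> H3
  del 167.119.0.0/16 (clear depth 16)
  + 221.0.0.0/8 (H2) depth=8
  lookup 221.0.0.87: bits 11011101 walk d0:-→d1:-→d2:-→d3:-→d4:-→d5:-→d6:-→d7:-→d8:H2 -> H2
  lookup 221.0.0.21: bits 11011101 walk d0:-→d1:-→d2:-→d3:-→d4:-→d5:-→d6:-→d7:-→d8:H2 -> H2
  + 0.0.0.0/0 (H1) depth=0
  lookup 153.71.112.86: bits 10 walk d0:H1→d1:-→d2:- -> H1
  + 221.228.16.0/20 (H0) depth=20
  + 43.0.0.0/8 (H2) depth=8
  del 221.0.0.0/8 (clear depth 8)
  + 72.251.100.0/24 (H2) depth=24
  lookup 43.0.0.58: bits 00101011 walk d0:H1→d1:-→d2:-→d3:-→d4:-→d5:-→d6:-→d7:-→d8:H2 -> H2
  lookup 221.228.16.15: bits 11011101111001000001 walk d0:H1→d1:-→d2:-→d3:-→d4:-→d5:-→d6:-→d7:-→d8:-→d9:-→d10:-→d11:-→d12:-→d13:-→d14:-→d15:-→d16:-→d17:-→d18:-→d19:-→d20:H0 -> H0
  lookup 43.0.0.0: bits 00101011 walk d0:H1→d1:-→d2:-→d3:-→d4:-→d5:-→d6:-→d7:-→d8:H2 -> H2
  lookup 72.251.100.48: bits 010010001111101101100100 walk d0:H1→d1:-→d2:-→d3:-→d4:-→d5:-→d6:-→d7:-→d8:-→d9:-→d10:-→d11:-→d12:-→d13:-→d14:-→d15:-→d16:-→d17:-→d18:-→d19:-→d20:-→d21:-→d22:-→d23:-→d24:H2 -> H2
  + 43.0.0.0/8 (H2) depth=8
  lookup 43.0.0.175: bits 00101011 walk d0:H1→d1:-→d2:-→d3:-→d4:-→d5:-→d6:-→d7:-→d8:H2 -> H2
  lookup 13.24.89.198: bits 00 walk d0:H1→d1:-→d2:- -> H1
  + 167.119.116.128/25 (H1) depth=25
  lookup 72.251.100.0: bits 010010001111101101100100 walk d0:H1→d1:-→d2:-→d3:-→d4:-→d5:-→d6:-→d7:-→d8:-→d9:-→d10:-→d11:-→d12:-→d13:-→d14:-→d15:-→d16:-→d17:-→d18:-→d19:-→d20:-→d21:-→d22:-→d23:-→d24:H2 -> H2
  + 43.66.120.0/22 (H3) depth=22
  lookup 43.116.110.64: bits 0010101101 walk d0:H1→d1:-→d2:-→d3:-→d4:-→d5:-→d6:-→d7:-→d8:H2→d9:-→d10:- -> H2
  + 72.240.0.0/12 (H4) depth=12
  del 221.228.16.0/20 (clear depth 20)
  lookup 72.251.100.17: bits 010010001111101101100100 walk d0:H1→d1:-→d2:-→d3:-→d4:-→d5:-→d6:-→d7:-→d8:-→d9:-→d10:-→d11:-→d12:H4→d13:-→d14:-→d15:-→d16:-→d17:-→d18:-→d19:-→d20:-→d21:-→d22:-→d23:-→d24:H2 -> H2
  del 43.66.120.0/22 (clear depth 22)
  lookup 72.251.100.2: bits 010010001111101101100100 walk d0:H1→d1:-→d2:-→d3:-→d4:-→d5:-→d6:-→d7:-→d8:-→d9:-→d10:-→d11:-→d12:H4→d13:-→d14:-→d15:-→d16:-→d17:-→d18:-→d19:-→d20:-→d21:-→d22:-→d23:-→d24:H2 -> H2
  del 72.251.100.0/24 (clear depth 24)
  lookup 167.119.116.151: bits 1010011101110111011101001 walk d0:H1→d1:-→d2:-→d3:-→d4:-→d5:-→d6:-→d7:-→d8:-→d9:-→d10:-→d11:-→d12:-→d13:-→d14:-→d15:-→d16:-→d17:-→d18:-→d19:-→d20:-→d21:-→d22:-→d23:-→d24:-→d25:H1 -> H1
  lookup 72.240.10.96: bits 010010001111 walk d0:H1→d1:-→d2:-→d3:-→d4:-→d5:-→d6:-→d7:-→d8:-→d9:-→d10:-→d11:-→d12:H4 -> H4

== LOOKUPS ==
["H3","H3","H2","H2","H1","H2","H0","H2","H2","H2","H1","H2","H2","H2","H2","H1","H4"]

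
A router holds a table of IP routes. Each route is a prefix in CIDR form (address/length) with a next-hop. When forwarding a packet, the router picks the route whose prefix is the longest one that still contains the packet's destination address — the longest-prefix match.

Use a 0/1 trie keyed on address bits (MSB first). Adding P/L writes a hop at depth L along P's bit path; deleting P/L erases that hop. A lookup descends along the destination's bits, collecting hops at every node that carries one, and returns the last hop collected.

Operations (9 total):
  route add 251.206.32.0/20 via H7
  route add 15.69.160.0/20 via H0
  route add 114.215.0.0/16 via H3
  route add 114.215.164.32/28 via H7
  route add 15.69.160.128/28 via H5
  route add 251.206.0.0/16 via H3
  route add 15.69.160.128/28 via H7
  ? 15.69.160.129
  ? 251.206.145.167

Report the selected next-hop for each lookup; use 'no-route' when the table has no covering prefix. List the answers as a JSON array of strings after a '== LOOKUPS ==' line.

Apply in order:
  add 251.206.32.0/20 -> H7 at depth 20
  add 15.69.160.0/20 -> H0 at depth 20
  add 114.215.0.0/16 -> H3 at depth 16
  add 114.215.164.32/28 -> H7 at depth 28
  add 15.69.160.128/28 -> H5 at depth 28
  add 251.206.0.0/16 -> H3 at depth 16
  add 15.69.160.128/28 -> H7 at depth 28
  lookup 15.69.160.129: bits 0000111101000101101000001000 walk d0:-→d1:-→d2:-→d3:-→d4:-→d5:-→d6:-→d7:-→d8:-→d9:-→d10:-→d11:-→d12:-→d13:-→d14:-→d15:-→d16:-→d17:-→d18:-→d19:-→d20:H0→d21:-→d22:-→d23:-→d24:-→d25:-→d26:-→d27:-→d28:H7 -> H7
  lookup 251.206.145.167: bits 1111101111001110 walk d0:-→d1:-→d2:-→d3:-→d4:-→d5:-→d6:-→d7:-→d8:-→d9:-→d10:-→d11:-→d12:-→d13:-→d14:-→d15:-→d16:H3 -> H3

== LOOKUPS ==
["H7","H3"]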